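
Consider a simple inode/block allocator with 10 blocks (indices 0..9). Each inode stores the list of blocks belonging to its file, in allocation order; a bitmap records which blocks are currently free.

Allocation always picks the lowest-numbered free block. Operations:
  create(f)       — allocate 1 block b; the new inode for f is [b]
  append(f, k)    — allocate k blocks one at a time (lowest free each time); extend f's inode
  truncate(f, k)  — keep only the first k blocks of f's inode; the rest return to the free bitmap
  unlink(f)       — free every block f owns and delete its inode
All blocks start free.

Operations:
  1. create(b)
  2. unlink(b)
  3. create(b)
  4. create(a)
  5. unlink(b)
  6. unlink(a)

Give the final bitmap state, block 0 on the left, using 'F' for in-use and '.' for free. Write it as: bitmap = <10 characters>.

after create(b) → b:[0]  free=[F.........]
after unlink(b) →   free=[..........]
after create(b) → b:[0]  free=[F.........]
after create(a) → a:[1], b:[0]  free=[FF........]
after unlink(b) → a:[1]  free=[.F........]
after unlink(a) →   free=[..........]

bitmap = ..........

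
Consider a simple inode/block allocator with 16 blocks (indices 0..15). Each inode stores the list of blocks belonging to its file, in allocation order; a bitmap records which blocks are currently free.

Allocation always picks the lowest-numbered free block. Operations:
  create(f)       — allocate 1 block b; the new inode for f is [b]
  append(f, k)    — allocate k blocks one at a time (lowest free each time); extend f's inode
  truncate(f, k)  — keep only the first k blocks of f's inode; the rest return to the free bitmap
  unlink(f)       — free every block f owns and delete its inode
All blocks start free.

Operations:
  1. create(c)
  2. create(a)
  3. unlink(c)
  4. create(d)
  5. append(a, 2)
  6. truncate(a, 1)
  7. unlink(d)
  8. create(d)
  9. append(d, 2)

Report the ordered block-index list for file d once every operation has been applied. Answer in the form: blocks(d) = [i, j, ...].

blocks(d) = [0, 2, 3]

  1. create(c)  ⇒  F...............  {c→[0]}
  2. create(a)  ⇒  FF..............  {a→[1]; c→[0]}
  3. unlink(c)  ⇒  .F..............  {a→[1]}
  4. create(d)  ⇒  FF..............  {a→[1]; d→[0]}
  5. append(a, 2)  ⇒  FFFF............  {a→[1, 2, 3]; d→[0]}
  6. truncate(a, 1)  ⇒  FF..............  {a→[1]; d→[0]}
  7. unlink(d)  ⇒  .F..............  {a→[1]}
  8. create(d)  ⇒  FF..............  {a→[1]; d→[0]}
  9. append(d, 2)  ⇒  FFFF............  {a→[1]; d→[0, 2, 3]}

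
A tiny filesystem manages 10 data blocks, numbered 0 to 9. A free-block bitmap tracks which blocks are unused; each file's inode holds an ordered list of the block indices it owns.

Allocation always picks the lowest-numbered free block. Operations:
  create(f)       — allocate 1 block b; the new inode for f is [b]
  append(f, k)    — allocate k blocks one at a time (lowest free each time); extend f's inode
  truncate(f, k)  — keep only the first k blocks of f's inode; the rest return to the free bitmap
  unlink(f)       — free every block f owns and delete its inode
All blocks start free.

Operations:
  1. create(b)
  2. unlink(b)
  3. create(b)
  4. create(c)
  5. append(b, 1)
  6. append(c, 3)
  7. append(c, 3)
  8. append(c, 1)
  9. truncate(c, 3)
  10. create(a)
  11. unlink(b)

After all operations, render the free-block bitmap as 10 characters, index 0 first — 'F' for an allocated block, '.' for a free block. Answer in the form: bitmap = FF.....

create(b): bitmap=F......... | b=[0]
unlink(b): bitmap=.......... | 
create(b): bitmap=F......... | b=[0]
create(c): bitmap=FF........ | b=[0] c=[1]
append(b, 1): bitmap=FFF....... | b=[0, 2] c=[1]
append(c, 3): bitmap=FFFFFF.... | b=[0, 2] c=[1, 3, 4, 5]
append(c, 3): bitmap=FFFFFFFFF. | b=[0, 2] c=[1, 3, 4, 5, 6, 7, 8]
append(c, 1): bitmap=FFFFFFFFFF | b=[0, 2] c=[1, 3, 4, 5, 6, 7, 8, 9]
truncate(c, 3): bitmap=FFFFF..... | b=[0, 2] c=[1, 3, 4]
create(a): bitmap=FFFFFF.... | a=[5] b=[0, 2] c=[1, 3, 4]
unlink(b): bitmap=.F.FFF.... | a=[5] c=[1, 3, 4]

bitmap = .F.FFF....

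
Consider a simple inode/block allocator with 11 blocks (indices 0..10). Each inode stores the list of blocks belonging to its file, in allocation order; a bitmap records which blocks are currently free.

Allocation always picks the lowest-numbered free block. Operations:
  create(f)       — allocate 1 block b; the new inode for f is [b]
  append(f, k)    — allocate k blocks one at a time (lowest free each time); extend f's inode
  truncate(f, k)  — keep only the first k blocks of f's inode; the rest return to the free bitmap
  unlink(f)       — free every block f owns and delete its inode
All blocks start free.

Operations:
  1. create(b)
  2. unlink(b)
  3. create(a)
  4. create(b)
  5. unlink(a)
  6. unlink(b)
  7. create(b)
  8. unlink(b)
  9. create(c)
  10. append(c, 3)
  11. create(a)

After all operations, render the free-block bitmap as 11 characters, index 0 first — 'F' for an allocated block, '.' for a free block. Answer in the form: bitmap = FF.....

bitmap = FFFFF......

after create(b) → b:[0]  free=[F..........]
after unlink(b) →   free=[...........]
after create(a) → a:[0]  free=[F..........]
after create(b) → a:[0], b:[1]  free=[FF.........]
after unlink(a) → b:[1]  free=[.F.........]
after unlink(b) →   free=[...........]
after create(b) → b:[0]  free=[F..........]
after unlink(b) →   free=[...........]
after create(c) → c:[0]  free=[F..........]
after append(c, 3) → c:[0, 1, 2, 3]  free=[FFFF.......]
after create(a) → a:[4], c:[0, 1, 2, 3]  free=[FFFFF......]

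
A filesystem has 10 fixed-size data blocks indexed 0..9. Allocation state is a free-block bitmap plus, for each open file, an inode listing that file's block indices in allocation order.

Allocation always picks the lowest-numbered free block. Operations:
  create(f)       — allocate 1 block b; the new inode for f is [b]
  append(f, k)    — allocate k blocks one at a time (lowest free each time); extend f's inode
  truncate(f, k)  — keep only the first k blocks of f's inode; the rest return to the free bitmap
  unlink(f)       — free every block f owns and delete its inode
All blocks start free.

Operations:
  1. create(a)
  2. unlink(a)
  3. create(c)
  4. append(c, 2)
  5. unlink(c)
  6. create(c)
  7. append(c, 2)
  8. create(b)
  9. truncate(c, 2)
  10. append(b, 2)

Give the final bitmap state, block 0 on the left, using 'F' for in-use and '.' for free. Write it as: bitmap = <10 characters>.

  1. create(a)  ⇒  F.........  {a→[0]}
  2. unlink(a)  ⇒  ..........  {}
  3. create(c)  ⇒  F.........  {c→[0]}
  4. append(c, 2)  ⇒  FFF.......  {c→[0, 1, 2]}
  5. unlink(c)  ⇒  ..........  {}
  6. create(c)  ⇒  F.........  {c→[0]}
  7. append(c, 2)  ⇒  FFF.......  {c→[0, 1, 2]}
  8. create(b)  ⇒  FFFF......  {b→[3]; c→[0, 1, 2]}
  9. truncate(c, 2)  ⇒  FF.F......  {b→[3]; c→[0, 1]}
  10. append(b, 2)  ⇒  FFFFF.....  {b→[3, 2, 4]; c→[0, 1]}

bitmap = FFFFF.....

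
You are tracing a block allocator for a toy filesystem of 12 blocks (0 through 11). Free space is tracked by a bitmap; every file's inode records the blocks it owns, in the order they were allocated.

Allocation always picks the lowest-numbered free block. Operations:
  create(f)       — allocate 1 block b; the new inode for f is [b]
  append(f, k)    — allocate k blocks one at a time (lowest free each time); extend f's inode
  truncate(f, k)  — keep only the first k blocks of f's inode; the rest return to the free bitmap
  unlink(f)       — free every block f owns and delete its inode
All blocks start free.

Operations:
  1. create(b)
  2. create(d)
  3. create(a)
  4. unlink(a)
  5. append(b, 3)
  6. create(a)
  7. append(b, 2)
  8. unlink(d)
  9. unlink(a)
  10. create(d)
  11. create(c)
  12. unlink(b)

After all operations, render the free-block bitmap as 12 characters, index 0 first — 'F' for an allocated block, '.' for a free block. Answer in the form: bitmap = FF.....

bitmap = .F...F......

[1] create(b) — b=0 (map F...........)
[2] create(d) — b=0 d=1 (map FF..........)
[3] create(a) — a=2 b=0 d=1 (map FFF.........)
[4] unlink(a) — b=0 d=1 (map FF..........)
[5] append(b, 3) — b=0,2,3,4 d=1 (map FFFFF.......)
[6] create(a) — a=5 b=0,2,3,4 d=1 (map FFFFFF......)
[7] append(b, 2) — a=5 b=0,2,3,4,6,7 d=1 (map FFFFFFFF....)
[8] unlink(d) — a=5 b=0,2,3,4,6,7 (map F.FFFFFF....)
[9] unlink(a) — b=0,2,3,4,6,7 (map F.FFF.FF....)
[10] create(d) — b=0,2,3,4,6,7 d=1 (map FFFFF.FF....)
[11] create(c) — b=0,2,3,4,6,7 c=5 d=1 (map FFFFFFFF....)
[12] unlink(b) — c=5 d=1 (map .F...F......)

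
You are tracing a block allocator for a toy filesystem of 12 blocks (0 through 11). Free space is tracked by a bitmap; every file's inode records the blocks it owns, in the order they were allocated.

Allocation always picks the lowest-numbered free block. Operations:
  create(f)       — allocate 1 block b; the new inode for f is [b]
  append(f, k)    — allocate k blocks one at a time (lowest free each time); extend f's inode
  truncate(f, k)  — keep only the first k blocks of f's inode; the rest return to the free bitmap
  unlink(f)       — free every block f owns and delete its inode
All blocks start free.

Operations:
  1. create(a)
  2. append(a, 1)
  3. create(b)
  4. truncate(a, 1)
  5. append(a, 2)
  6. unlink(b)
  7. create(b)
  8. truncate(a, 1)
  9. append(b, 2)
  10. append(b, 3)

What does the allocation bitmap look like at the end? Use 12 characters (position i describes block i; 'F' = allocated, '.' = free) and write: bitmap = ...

bitmap = FFFFFFF.....

  1. create(a)  ⇒  F...........  {a→[0]}
  2. append(a, 1)  ⇒  FF..........  {a→[0, 1]}
  3. create(b)  ⇒  FFF.........  {a→[0, 1]; b→[2]}
  4. truncate(a, 1)  ⇒  F.F.........  {a→[0]; b→[2]}
  5. append(a, 2)  ⇒  FFFF........  {a→[0, 1, 3]; b→[2]}
  6. unlink(b)  ⇒  FF.F........  {a→[0, 1, 3]}
  7. create(b)  ⇒  FFFF........  {a→[0, 1, 3]; b→[2]}
  8. truncate(a, 1)  ⇒  F.F.........  {a→[0]; b→[2]}
  9. append(b, 2)  ⇒  FFFF........  {a→[0]; b→[2, 1, 3]}
  10. append(b, 3)  ⇒  FFFFFFF.....  {a→[0]; b→[2, 1, 3, 4, 5, 6]}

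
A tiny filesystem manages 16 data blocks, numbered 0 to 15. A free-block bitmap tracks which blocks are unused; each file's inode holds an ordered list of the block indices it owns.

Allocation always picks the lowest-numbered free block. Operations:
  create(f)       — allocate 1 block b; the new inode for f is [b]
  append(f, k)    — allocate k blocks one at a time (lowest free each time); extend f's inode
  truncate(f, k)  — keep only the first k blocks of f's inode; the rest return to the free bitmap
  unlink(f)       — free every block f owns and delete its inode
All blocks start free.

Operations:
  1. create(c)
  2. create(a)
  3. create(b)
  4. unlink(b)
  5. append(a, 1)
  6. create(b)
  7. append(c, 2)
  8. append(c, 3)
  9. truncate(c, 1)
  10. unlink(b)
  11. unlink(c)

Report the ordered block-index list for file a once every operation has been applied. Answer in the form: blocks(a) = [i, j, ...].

[1] create(c) — c=0 (map F...............)
[2] create(a) — a=1 c=0 (map FF..............)
[3] create(b) — a=1 b=2 c=0 (map FFF.............)
[4] unlink(b) — a=1 c=0 (map FF..............)
[5] append(a, 1) — a=1,2 c=0 (map FFF.............)
[6] create(b) — a=1,2 b=3 c=0 (map FFFF............)
[7] append(c, 2) — a=1,2 b=3 c=0,4,5 (map FFFFFF..........)
[8] append(c, 3) — a=1,2 b=3 c=0,4,5,6,7,8 (map FFFFFFFFF.......)
[9] truncate(c, 1) — a=1,2 b=3 c=0 (map FFFF............)
[10] unlink(b) — a=1,2 c=0 (map FFF.............)
[11] unlink(c) — a=1,2 (map .FF.............)

blocks(a) = [1, 2]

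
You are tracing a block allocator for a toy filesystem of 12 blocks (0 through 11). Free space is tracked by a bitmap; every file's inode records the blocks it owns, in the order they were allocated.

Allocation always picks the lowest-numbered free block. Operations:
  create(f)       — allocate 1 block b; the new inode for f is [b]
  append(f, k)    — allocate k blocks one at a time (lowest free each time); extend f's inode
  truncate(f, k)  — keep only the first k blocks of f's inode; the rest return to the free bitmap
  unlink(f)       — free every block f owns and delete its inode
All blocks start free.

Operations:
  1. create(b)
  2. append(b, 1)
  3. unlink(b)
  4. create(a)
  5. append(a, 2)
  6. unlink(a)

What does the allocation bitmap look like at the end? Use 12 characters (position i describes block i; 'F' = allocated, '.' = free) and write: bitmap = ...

bitmap = ............

after create(b) → b:[0]  free=[F...........]
after append(b, 1) → b:[0, 1]  free=[FF..........]
after unlink(b) →   free=[............]
after create(a) → a:[0]  free=[F...........]
after append(a, 2) → a:[0, 1, 2]  free=[FFF.........]
after unlink(a) →   free=[............]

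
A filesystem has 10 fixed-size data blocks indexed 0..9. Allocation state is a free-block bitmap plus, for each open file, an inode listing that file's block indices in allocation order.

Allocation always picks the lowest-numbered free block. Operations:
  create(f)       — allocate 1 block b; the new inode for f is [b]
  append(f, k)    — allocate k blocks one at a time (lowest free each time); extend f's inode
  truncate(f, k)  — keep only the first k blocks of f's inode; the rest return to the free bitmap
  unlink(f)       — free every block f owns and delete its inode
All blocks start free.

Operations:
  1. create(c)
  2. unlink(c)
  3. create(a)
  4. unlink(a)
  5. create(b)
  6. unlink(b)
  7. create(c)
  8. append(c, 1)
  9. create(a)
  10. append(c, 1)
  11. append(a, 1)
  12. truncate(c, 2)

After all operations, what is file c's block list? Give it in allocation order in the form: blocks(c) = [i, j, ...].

blocks(c) = [0, 1]

after create(c) → c:[0]  free=[F.........]
after unlink(c) →   free=[..........]
after create(a) → a:[0]  free=[F.........]
after unlink(a) →   free=[..........]
after create(b) → b:[0]  free=[F.........]
after unlink(b) →   free=[..........]
after create(c) → c:[0]  free=[F.........]
after append(c, 1) → c:[0, 1]  free=[FF........]
after create(a) → a:[2], c:[0, 1]  free=[FFF.......]
after append(c, 1) → a:[2], c:[0, 1, 3]  free=[FFFF......]
after append(a, 1) → a:[2, 4], c:[0, 1, 3]  free=[FFFFF.....]
after truncate(c, 2) → a:[2, 4], c:[0, 1]  free=[FFF.F.....]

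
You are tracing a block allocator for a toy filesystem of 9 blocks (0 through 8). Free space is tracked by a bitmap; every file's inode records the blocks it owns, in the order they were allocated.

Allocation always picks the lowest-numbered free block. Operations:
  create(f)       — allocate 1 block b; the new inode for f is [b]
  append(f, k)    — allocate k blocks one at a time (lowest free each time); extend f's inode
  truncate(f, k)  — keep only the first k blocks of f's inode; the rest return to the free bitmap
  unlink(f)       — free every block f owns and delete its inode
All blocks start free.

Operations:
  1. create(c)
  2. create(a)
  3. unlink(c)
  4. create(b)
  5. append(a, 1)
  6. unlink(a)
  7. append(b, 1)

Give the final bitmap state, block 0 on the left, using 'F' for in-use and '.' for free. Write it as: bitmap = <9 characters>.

create(c): bitmap=F........ | c=[0]
create(a): bitmap=FF....... | a=[1] c=[0]
unlink(c): bitmap=.F....... | a=[1]
create(b): bitmap=FF....... | a=[1] b=[0]
append(a, 1): bitmap=FFF...... | a=[1, 2] b=[0]
unlink(a): bitmap=F........ | b=[0]
append(b, 1): bitmap=FF....... | b=[0, 1]

bitmap = FF.......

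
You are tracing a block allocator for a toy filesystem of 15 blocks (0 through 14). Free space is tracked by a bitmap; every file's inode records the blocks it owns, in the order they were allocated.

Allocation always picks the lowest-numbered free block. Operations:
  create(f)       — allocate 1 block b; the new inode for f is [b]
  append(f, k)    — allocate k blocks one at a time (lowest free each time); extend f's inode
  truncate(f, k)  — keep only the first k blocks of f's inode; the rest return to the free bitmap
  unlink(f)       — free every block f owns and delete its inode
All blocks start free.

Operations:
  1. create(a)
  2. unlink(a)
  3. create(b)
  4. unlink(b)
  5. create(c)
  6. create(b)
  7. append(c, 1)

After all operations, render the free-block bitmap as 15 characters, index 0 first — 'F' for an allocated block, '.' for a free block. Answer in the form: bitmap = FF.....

  1. create(a)  ⇒  F..............  {a→[0]}
  2. unlink(a)  ⇒  ...............  {}
  3. create(b)  ⇒  F..............  {b→[0]}
  4. unlink(b)  ⇒  ...............  {}
  5. create(c)  ⇒  F..............  {c→[0]}
  6. create(b)  ⇒  FF.............  {b→[1]; c→[0]}
  7. append(c, 1)  ⇒  FFF............  {b→[1]; c→[0, 2]}

bitmap = FFF............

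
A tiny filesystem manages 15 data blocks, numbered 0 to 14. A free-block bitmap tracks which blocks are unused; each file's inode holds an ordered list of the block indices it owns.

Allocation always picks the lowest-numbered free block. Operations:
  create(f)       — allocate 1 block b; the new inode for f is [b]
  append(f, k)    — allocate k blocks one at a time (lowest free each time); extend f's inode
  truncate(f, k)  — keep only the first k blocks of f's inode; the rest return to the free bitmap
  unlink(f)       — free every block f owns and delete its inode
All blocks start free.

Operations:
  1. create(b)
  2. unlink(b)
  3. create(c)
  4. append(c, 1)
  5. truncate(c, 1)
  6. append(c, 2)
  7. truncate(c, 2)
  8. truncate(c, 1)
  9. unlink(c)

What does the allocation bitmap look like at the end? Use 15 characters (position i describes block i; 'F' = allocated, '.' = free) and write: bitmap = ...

after create(b) → b:[0]  free=[F..............]
after unlink(b) →   free=[...............]
after create(c) → c:[0]  free=[F..............]
after append(c, 1) → c:[0, 1]  free=[FF.............]
after truncate(c, 1) → c:[0]  free=[F..............]
after append(c, 2) → c:[0, 1, 2]  free=[FFF............]
after truncate(c, 2) → c:[0, 1]  free=[FF.............]
after truncate(c, 1) → c:[0]  free=[F..............]
after unlink(c) →   free=[...............]

bitmap = ...............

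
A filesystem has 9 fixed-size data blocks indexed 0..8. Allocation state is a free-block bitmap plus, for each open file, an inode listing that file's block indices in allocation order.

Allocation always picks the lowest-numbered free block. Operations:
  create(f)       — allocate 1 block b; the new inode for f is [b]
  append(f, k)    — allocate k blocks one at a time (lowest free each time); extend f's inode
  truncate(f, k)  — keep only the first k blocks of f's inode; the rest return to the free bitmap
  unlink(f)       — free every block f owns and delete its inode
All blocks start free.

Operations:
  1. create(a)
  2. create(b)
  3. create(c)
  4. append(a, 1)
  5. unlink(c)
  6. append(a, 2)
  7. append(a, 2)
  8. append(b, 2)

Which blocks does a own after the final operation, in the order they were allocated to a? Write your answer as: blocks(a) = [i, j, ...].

blocks(a) = [0, 3, 2, 4, 5, 6]

[1] create(a) — a=0 (map F........)
[2] create(b) — a=0 b=1 (map FF.......)
[3] create(c) — a=0 b=1 c=2 (map FFF......)
[4] append(a, 1) — a=0,3 b=1 c=2 (map FFFF.....)
[5] unlink(c) — a=0,3 b=1 (map FF.F.....)
[6] append(a, 2) — a=0,3,2,4 b=1 (map FFFFF....)
[7] append(a, 2) — a=0,3,2,4,5,6 b=1 (map FFFFFFF..)
[8] append(b, 2) — a=0,3,2,4,5,6 b=1,7,8 (map FFFFFFFFF)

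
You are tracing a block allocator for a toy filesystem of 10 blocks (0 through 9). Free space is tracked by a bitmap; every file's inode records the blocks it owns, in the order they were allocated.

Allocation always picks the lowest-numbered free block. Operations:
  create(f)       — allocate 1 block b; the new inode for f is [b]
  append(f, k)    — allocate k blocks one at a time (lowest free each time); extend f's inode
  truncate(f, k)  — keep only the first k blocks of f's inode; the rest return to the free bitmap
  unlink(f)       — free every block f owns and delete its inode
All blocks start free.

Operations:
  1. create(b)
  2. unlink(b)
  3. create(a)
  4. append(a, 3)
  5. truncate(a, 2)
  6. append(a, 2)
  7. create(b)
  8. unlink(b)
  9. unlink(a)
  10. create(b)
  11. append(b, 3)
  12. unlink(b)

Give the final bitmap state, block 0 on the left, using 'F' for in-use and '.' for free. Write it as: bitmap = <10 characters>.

after create(b) → b:[0]  free=[F.........]
after unlink(b) →   free=[..........]
after create(a) → a:[0]  free=[F.........]
after append(a, 3) → a:[0, 1, 2, 3]  free=[FFFF......]
after truncate(a, 2) → a:[0, 1]  free=[FF........]
after append(a, 2) → a:[0, 1, 2, 3]  free=[FFFF......]
after create(b) → a:[0, 1, 2, 3], b:[4]  free=[FFFFF.....]
after unlink(b) → a:[0, 1, 2, 3]  free=[FFFF......]
after unlink(a) →   free=[..........]
after create(b) → b:[0]  free=[F.........]
after append(b, 3) → b:[0, 1, 2, 3]  free=[FFFF......]
after unlink(b) →   free=[..........]

bitmap = ..........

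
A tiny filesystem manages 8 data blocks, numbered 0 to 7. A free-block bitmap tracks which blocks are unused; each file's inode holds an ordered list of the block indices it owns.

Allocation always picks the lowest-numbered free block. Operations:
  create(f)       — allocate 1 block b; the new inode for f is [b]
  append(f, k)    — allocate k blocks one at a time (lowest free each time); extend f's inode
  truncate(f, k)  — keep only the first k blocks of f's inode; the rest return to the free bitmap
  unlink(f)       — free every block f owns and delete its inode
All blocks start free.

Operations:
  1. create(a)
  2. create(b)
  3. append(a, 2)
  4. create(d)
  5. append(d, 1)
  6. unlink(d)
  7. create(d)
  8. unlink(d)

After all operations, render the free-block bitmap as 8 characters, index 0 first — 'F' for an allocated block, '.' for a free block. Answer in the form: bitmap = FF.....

bitmap = FFFF....

create(a): bitmap=F....... | a=[0]
create(b): bitmap=FF...... | a=[0] b=[1]
append(a, 2): bitmap=FFFF.... | a=[0, 2, 3] b=[1]
create(d): bitmap=FFFFF... | a=[0, 2, 3] b=[1] d=[4]
append(d, 1): bitmap=FFFFFF.. | a=[0, 2, 3] b=[1] d=[4, 5]
unlink(d): bitmap=FFFF.... | a=[0, 2, 3] b=[1]
create(d): bitmap=FFFFF... | a=[0, 2, 3] b=[1] d=[4]
unlink(d): bitmap=FFFF.... | a=[0, 2, 3] b=[1]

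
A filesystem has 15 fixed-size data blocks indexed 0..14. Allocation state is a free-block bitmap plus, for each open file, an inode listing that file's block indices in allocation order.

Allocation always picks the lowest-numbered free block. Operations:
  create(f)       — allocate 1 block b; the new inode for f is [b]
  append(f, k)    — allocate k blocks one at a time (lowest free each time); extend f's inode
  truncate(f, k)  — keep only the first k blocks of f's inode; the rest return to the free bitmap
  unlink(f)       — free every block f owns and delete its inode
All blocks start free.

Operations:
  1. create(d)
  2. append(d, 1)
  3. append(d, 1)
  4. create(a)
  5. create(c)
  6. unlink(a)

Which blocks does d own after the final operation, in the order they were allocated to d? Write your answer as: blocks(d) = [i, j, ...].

create(d): bitmap=F.............. | d=[0]
append(d, 1): bitmap=FF............. | d=[0, 1]
append(d, 1): bitmap=FFF............ | d=[0, 1, 2]
create(a): bitmap=FFFF........... | a=[3] d=[0, 1, 2]
create(c): bitmap=FFFFF.......... | a=[3] c=[4] d=[0, 1, 2]
unlink(a): bitmap=FFF.F.......... | c=[4] d=[0, 1, 2]

blocks(d) = [0, 1, 2]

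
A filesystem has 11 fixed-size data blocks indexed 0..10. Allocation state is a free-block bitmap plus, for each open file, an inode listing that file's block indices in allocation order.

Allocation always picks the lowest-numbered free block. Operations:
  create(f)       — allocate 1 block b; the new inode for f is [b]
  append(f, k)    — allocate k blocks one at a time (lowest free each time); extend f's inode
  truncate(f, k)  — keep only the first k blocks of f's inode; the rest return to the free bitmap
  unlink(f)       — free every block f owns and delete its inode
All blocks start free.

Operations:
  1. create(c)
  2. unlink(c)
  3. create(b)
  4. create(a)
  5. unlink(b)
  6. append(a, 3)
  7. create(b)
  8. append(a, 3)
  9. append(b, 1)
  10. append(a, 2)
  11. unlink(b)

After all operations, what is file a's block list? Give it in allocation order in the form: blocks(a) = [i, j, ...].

blocks(a) = [1, 0, 2, 3, 5, 6, 7, 9, 10]

  1. create(c)  ⇒  F..........  {c→[0]}
  2. unlink(c)  ⇒  ...........  {}
  3. create(b)  ⇒  F..........  {b→[0]}
  4. create(a)  ⇒  FF.........  {a→[1]; b→[0]}
  5. unlink(b)  ⇒  .F.........  {a→[1]}
  6. append(a, 3)  ⇒  FFFF.......  {a→[1, 0, 2, 3]}
  7. create(b)  ⇒  FFFFF......  {a→[1, 0, 2, 3]; b→[4]}
  8. append(a, 3)  ⇒  FFFFFFFF...  {a→[1, 0, 2, 3, 5, 6, 7]; b→[4]}
  9. append(b, 1)  ⇒  FFFFFFFFF..  {a→[1, 0, 2, 3, 5, 6, 7]; b→[4, 8]}
  10. append(a, 2)  ⇒  FFFFFFFFFFF  {a→[1, 0, 2, 3, 5, 6, 7, 9, 10]; b→[4, 8]}
  11. unlink(b)  ⇒  FFFF.FFF.FF  {a→[1, 0, 2, 3, 5, 6, 7, 9, 10]}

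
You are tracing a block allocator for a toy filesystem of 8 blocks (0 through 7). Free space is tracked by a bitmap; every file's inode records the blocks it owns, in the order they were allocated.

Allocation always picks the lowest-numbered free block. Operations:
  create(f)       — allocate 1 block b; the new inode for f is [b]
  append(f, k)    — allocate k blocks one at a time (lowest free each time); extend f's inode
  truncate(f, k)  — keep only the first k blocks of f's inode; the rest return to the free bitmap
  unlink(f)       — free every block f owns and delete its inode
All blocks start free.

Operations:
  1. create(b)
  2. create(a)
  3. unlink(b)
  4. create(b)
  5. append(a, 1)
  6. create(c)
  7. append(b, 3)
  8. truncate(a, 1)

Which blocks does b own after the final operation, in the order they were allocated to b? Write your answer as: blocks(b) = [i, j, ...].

blocks(b) = [0, 4, 5, 6]

create(b): bitmap=F....... | b=[0]
create(a): bitmap=FF...... | a=[1] b=[0]
unlink(b): bitmap=.F...... | a=[1]
create(b): bitmap=FF...... | a=[1] b=[0]
append(a, 1): bitmap=FFF..... | a=[1, 2] b=[0]
create(c): bitmap=FFFF.... | a=[1, 2] b=[0] c=[3]
append(b, 3): bitmap=FFFFFFF. | a=[1, 2] b=[0, 4, 5, 6] c=[3]
truncate(a, 1): bitmap=FF.FFFF. | a=[1] b=[0, 4, 5, 6] c=[3]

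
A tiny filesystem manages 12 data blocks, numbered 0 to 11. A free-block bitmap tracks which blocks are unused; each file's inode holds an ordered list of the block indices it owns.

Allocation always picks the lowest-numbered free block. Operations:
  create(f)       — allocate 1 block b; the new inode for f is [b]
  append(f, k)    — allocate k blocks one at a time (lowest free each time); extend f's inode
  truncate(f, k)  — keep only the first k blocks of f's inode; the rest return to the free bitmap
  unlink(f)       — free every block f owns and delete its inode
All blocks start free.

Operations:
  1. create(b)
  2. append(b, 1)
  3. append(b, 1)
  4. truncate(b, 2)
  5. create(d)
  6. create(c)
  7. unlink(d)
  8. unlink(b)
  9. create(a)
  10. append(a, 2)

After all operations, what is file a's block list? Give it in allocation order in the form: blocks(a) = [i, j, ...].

blocks(a) = [0, 1, 2]

  1. create(b)  ⇒  F...........  {b→[0]}
  2. append(b, 1)  ⇒  FF..........  {b→[0, 1]}
  3. append(b, 1)  ⇒  FFF.........  {b→[0, 1, 2]}
  4. truncate(b, 2)  ⇒  FF..........  {b→[0, 1]}
  5. create(d)  ⇒  FFF.........  {b→[0, 1]; d→[2]}
  6. create(c)  ⇒  FFFF........  {b→[0, 1]; c→[3]; d→[2]}
  7. unlink(d)  ⇒  FF.F........  {b→[0, 1]; c→[3]}
  8. unlink(b)  ⇒  ...F........  {c→[3]}
  9. create(a)  ⇒  F..F........  {a→[0]; c→[3]}
  10. append(a, 2)  ⇒  FFFF........  {a→[0, 1, 2]; c→[3]}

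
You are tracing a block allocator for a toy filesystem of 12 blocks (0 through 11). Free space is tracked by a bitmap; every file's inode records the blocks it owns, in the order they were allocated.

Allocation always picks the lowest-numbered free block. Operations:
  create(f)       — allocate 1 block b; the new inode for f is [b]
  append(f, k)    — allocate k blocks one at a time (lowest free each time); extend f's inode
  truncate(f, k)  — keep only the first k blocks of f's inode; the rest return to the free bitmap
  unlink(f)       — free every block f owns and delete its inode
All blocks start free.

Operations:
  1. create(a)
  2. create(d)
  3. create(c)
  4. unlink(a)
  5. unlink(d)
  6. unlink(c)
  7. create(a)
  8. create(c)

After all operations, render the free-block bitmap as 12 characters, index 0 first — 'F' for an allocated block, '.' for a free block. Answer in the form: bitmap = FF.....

bitmap = FF..........

[1] create(a) — a=0 (map F...........)
[2] create(d) — a=0 d=1 (map FF..........)
[3] create(c) — a=0 c=2 d=1 (map FFF.........)
[4] unlink(a) — c=2 d=1 (map .FF.........)
[5] unlink(d) — c=2 (map ..F.........)
[6] unlink(c) —  (map ............)
[7] create(a) — a=0 (map F...........)
[8] create(c) — a=0 c=1 (map FF..........)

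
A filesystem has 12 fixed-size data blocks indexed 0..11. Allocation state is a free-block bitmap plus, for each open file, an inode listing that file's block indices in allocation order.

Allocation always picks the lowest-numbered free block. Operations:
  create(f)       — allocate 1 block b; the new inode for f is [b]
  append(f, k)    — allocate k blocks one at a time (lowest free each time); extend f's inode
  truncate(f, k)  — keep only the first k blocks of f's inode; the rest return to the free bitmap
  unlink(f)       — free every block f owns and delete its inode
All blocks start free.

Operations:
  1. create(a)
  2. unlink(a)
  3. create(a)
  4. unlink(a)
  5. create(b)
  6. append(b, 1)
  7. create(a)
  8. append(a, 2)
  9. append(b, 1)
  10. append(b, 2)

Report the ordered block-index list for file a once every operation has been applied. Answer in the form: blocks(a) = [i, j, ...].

[1] create(a) — a=0 (map F...........)
[2] unlink(a) —  (map ............)
[3] create(a) — a=0 (map F...........)
[4] unlink(a) —  (map ............)
[5] create(b) — b=0 (map F...........)
[6] append(b, 1) — b=0,1 (map FF..........)
[7] create(a) — a=2 b=0,1 (map FFF.........)
[8] append(a, 2) — a=2,3,4 b=0,1 (map FFFFF.......)
[9] append(b, 1) — a=2,3,4 b=0,1,5 (map FFFFFF......)
[10] append(b, 2) — a=2,3,4 b=0,1,5,6,7 (map FFFFFFFF....)

blocks(a) = [2, 3, 4]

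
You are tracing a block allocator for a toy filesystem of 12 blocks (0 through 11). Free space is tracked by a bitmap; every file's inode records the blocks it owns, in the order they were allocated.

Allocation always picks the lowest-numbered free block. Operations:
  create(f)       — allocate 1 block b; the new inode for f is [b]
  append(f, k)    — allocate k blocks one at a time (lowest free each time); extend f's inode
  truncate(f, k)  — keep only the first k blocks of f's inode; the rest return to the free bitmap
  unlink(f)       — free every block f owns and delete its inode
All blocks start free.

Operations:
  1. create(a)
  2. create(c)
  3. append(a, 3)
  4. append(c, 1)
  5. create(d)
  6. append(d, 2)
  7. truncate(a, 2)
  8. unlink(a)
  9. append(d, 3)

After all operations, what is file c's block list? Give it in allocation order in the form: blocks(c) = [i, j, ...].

  1. create(a)  ⇒  F...........  {a→[0]}
  2. create(c)  ⇒  FF..........  {a→[0]; c→[1]}
  3. append(a, 3)  ⇒  FFFFF.......  {a→[0, 2, 3, 4]; c→[1]}
  4. append(c, 1)  ⇒  FFFFFF......  {a→[0, 2, 3, 4]; c→[1, 5]}
  5. create(d)  ⇒  FFFFFFF.....  {a→[0, 2, 3, 4]; c→[1, 5]; d→[6]}
  6. append(d, 2)  ⇒  FFFFFFFFF...  {a→[0, 2, 3, 4]; c→[1, 5]; d→[6, 7, 8]}
  7. truncate(a, 2)  ⇒  FFF..FFFF...  {a→[0, 2]; c→[1, 5]; d→[6, 7, 8]}
  8. unlink(a)  ⇒  .F...FFFF...  {c→[1, 5]; d→[6, 7, 8]}
  9. append(d, 3)  ⇒  FFFF.FFFF...  {c→[1, 5]; d→[6, 7, 8, 0, 2, 3]}

blocks(c) = [1, 5]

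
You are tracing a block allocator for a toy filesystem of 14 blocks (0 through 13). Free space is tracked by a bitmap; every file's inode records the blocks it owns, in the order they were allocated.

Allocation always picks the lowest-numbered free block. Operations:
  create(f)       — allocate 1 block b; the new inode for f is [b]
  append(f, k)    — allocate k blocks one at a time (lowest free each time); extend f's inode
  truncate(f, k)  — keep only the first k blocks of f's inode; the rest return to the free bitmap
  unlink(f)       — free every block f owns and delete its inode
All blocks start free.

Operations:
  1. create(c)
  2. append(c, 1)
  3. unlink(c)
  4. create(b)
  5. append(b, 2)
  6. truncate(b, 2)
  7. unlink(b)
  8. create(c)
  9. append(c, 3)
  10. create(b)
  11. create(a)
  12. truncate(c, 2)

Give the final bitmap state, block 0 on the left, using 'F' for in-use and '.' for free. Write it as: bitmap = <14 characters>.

bitmap = FF..FF........

[1] create(c) — c=0 (map F.............)
[2] append(c, 1) — c=0,1 (map FF............)
[3] unlink(c) —  (map ..............)
[4] create(b) — b=0 (map F.............)
[5] append(b, 2) — b=0,1,2 (map FFF...........)
[6] truncate(b, 2) — b=0,1 (map FF............)
[7] unlink(b) —  (map ..............)
[8] create(c) — c=0 (map F.............)
[9] append(c, 3) — c=0,1,2,3 (map FFFF..........)
[10] create(b) — b=4 c=0,1,2,3 (map FFFFF.........)
[11] create(a) — a=5 b=4 c=0,1,2,3 (map FFFFFF........)
[12] truncate(c, 2) — a=5 b=4 c=0,1 (map FF..FF........)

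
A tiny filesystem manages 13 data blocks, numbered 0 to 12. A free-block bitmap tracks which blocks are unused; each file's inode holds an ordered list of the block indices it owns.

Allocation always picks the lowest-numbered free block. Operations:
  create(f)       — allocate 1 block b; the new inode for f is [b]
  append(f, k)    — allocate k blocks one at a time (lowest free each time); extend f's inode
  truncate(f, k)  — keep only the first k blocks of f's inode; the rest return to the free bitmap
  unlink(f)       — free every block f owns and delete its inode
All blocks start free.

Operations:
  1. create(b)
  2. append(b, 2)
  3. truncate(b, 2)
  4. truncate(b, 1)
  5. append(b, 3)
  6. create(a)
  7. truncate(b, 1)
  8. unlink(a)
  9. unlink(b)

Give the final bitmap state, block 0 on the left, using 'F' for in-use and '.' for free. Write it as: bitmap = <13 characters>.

bitmap = .............

create(b): bitmap=F............ | b=[0]
append(b, 2): bitmap=FFF.......... | b=[0, 1, 2]
truncate(b, 2): bitmap=FF........... | b=[0, 1]
truncate(b, 1): bitmap=F............ | b=[0]
append(b, 3): bitmap=FFFF......... | b=[0, 1, 2, 3]
create(a): bitmap=FFFFF........ | a=[4] b=[0, 1, 2, 3]
truncate(b, 1): bitmap=F...F........ | a=[4] b=[0]
unlink(a): bitmap=F............ | b=[0]
unlink(b): bitmap=............. | 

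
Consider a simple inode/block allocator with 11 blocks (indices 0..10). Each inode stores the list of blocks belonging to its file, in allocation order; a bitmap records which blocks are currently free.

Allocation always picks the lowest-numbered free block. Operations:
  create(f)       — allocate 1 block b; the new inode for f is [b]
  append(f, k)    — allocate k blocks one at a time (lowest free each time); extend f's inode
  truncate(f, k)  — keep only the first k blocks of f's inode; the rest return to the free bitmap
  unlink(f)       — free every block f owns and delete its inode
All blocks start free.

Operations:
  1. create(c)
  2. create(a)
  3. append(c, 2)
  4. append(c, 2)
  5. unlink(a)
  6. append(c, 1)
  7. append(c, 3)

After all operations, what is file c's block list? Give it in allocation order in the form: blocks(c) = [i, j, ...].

[1] create(c) — c=0 (map F..........)
[2] create(a) — a=1 c=0 (map FF.........)
[3] append(c, 2) — a=1 c=0,2,3 (map FFFF.......)
[4] append(c, 2) — a=1 c=0,2,3,4,5 (map FFFFFF.....)
[5] unlink(a) — c=0,2,3,4,5 (map F.FFFF.....)
[6] append(c, 1) — c=0,2,3,4,5,1 (map FFFFFF.....)
[7] append(c, 3) — c=0,2,3,4,5,1,6,7,8 (map FFFFFFFFF..)

blocks(c) = [0, 2, 3, 4, 5, 1, 6, 7, 8]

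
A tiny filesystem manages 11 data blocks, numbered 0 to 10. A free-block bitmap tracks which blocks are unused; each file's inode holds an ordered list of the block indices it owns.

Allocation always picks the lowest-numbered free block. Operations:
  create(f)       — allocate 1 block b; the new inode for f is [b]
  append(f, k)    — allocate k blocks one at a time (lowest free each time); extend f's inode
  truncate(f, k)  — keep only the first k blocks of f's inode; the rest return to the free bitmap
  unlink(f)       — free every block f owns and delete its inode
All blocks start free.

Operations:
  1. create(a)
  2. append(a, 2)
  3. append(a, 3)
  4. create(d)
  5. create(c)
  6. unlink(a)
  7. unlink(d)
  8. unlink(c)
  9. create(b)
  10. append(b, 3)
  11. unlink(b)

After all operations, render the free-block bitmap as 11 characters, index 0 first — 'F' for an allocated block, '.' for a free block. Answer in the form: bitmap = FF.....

bitmap = ...........

  1. create(a)  ⇒  F..........  {a→[0]}
  2. append(a, 2)  ⇒  FFF........  {a→[0, 1, 2]}
  3. append(a, 3)  ⇒  FFFFFF.....  {a→[0, 1, 2, 3, 4, 5]}
  4. create(d)  ⇒  FFFFFFF....  {a→[0, 1, 2, 3, 4, 5]; d→[6]}
  5. create(c)  ⇒  FFFFFFFF...  {a→[0, 1, 2, 3, 4, 5]; c→[7]; d→[6]}
  6. unlink(a)  ⇒  ......FF...  {c→[7]; d→[6]}
  7. unlink(d)  ⇒  .......F...  {c→[7]}
  8. unlink(c)  ⇒  ...........  {}
  9. create(b)  ⇒  F..........  {b→[0]}
  10. append(b, 3)  ⇒  FFFF.......  {b→[0, 1, 2, 3]}
  11. unlink(b)  ⇒  ...........  {}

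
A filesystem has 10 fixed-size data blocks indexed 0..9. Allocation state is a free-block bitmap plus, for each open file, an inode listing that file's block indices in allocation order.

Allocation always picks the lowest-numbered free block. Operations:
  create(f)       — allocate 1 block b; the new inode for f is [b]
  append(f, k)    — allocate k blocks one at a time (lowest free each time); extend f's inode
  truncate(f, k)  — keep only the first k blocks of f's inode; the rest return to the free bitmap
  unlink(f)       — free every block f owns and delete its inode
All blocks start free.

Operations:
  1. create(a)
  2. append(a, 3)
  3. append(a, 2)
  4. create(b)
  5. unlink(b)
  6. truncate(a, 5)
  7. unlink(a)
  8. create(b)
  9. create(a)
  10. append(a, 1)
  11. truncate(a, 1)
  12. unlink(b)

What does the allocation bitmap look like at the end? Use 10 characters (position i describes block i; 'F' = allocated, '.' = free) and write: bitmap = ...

bitmap = .F........

create(a): bitmap=F......... | a=[0]
append(a, 3): bitmap=FFFF...... | a=[0, 1, 2, 3]
append(a, 2): bitmap=FFFFFF.... | a=[0, 1, 2, 3, 4, 5]
create(b): bitmap=FFFFFFF... | a=[0, 1, 2, 3, 4, 5] b=[6]
unlink(b): bitmap=FFFFFF.... | a=[0, 1, 2, 3, 4, 5]
truncate(a, 5): bitmap=FFFFF..... | a=[0, 1, 2, 3, 4]
unlink(a): bitmap=.......... | 
create(b): bitmap=F......... | b=[0]
create(a): bitmap=FF........ | a=[1] b=[0]
append(a, 1): bitmap=FFF....... | a=[1, 2] b=[0]
truncate(a, 1): bitmap=FF........ | a=[1] b=[0]
unlink(b): bitmap=.F........ | a=[1]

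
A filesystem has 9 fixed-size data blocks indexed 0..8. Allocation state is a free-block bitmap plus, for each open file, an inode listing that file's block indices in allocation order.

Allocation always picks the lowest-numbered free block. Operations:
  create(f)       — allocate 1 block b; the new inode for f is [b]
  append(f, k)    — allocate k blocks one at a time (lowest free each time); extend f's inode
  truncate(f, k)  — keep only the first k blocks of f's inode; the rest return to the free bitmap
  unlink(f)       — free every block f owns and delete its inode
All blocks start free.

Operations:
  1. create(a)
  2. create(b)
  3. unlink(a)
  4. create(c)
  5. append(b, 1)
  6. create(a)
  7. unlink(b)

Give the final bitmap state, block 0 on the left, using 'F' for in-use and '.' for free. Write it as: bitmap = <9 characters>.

bitmap = F..F.....

create(a): bitmap=F........ | a=[0]
create(b): bitmap=FF....... | a=[0] b=[1]
unlink(a): bitmap=.F....... | b=[1]
create(c): bitmap=FF....... | b=[1] c=[0]
append(b, 1): bitmap=FFF...... | b=[1, 2] c=[0]
create(a): bitmap=FFFF..... | a=[3] b=[1, 2] c=[0]
unlink(b): bitmap=F..F..... | a=[3] c=[0]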